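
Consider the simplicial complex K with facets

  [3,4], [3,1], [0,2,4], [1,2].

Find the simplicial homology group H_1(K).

H_1 ≅ Z.

Fix the vertex order 0 < 1 < 2 < 3 < 4 and write every simplex with vertices in increasing order. Then dim K = 2 and the simplices of K are:

  0-simplices (5): [0], [1], [2], [3], [4]
  1-simplices (6): [0,2], [0,4], [1,2], [1,3], [2,4], [3,4]
  2-simplices (1): [0,2,4]

Hence C_0 ≅ Z^5, C_1 ≅ Z^6, C_2 ≅ Z^1.

Boundary ∂_1: C_1 → C_0 maps an edge to its endpoints' difference, ∂[p,q] = q − p. For instance
  ∂[0,4] = [4] − [0].
As a 5×6 matrix over Z this has rank 4, with invariant factors (1,1,1,1).

Boundary ∂_2: C_2 → C_1 maps a triangle to the signed sum of its edges. For instance
  ∂[0,2,4] = [2,4] − [0,4] + [0,2].
The resulting 6×1 matrix has rank 1, and its Smith normal form has invariant factors (1).

Now H_k = ker ∂_k / im ∂_{k+1}, so:

  H_1: rank ker ∂_1 − rank ∂_2 = (6 − 4) − 1 = 1, and the invariant factors of ∂_2 are all 1, so H_1 = Z.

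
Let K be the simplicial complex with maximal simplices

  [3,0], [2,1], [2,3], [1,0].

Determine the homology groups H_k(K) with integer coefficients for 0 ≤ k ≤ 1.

H_0 ≅ Z,  H_1 ≅ Z.

Fix the vertex order 0 < 1 < 2 < 3 and write every simplex with vertices in increasing order. Then dim K = 1 and the simplices of K are:

  0-simplices (4): [0], [1], [2], [3]
  1-simplices (4): [0,1], [0,3], [1,2], [2,3]

giving chain groups C_0 ≅ Z^4, C_1 ≅ Z^4.

∂_1: C_1 → C_0 sends each edge [p,q] (with p < q) to q − p. For instance
  ∂[0,3] = [3] − [0].
The 4×4 boundary matrix has rank 3 and Smith normal form diag(1,1,1).

Now H_k = ker ∂_k / im ∂_{k+1}, so:

  H_0: rank C_0 − rank ∂_1 = 4 − 3 = 1, and the invariant factors of ∂_1 are all 1, so H_0 ≅ Z.
  H_1: rank ker ∂_1 − rank ∂_2 = (4 − 3) − 0 = 1, and there is no ∂_2, so H_1 ≅ Z.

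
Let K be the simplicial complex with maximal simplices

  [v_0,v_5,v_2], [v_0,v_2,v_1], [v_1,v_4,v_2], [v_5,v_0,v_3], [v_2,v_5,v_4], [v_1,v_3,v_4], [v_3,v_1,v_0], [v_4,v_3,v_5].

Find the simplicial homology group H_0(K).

H_0 = Z.

Order the vertices as v_0 < v_1 < v_2 < v_3 < v_4 < v_5. Listing each simplex with vertices in this order, K has dimension 2 with simplices:

  0-simplices (6): [v_0], [v_1], [v_2], [v_3], [v_4], [v_5]
  1-simplices (12): [v_0,v_1], [v_0,v_2], [v_0,v_3], [v_0,v_5], [v_1,v_2], [v_1,v_3], [v_1,v_4], [v_2,v_4], [v_2,v_5], [v_3,v_4], [v_3,v_5], [v_4,v_5]
  2-simplices (8): [v_0,v_1,v_2], [v_0,v_1,v_3], [v_0,v_2,v_5], [v_0,v_3,v_5], [v_1,v_2,v_4], [v_1,v_3,v_4], [v_2,v_4,v_5], [v_3,v_4,v_5]

Hence C_0 ≅ Z^6, C_1 ≅ Z^12, C_2 ≅ Z^8.

Boundary ∂_1: C_1 → C_0 maps an edge to its endpoints' difference, ∂[p,q] = q − p. For instance
  ∂[v_0,v_2] = [v_2] − [v_0].
This gives a 6×12 integer matrix of rank 5; reducing to Smith normal form yields diagonal entries (1,1,1,1,1).

Boundary ∂_2: C_2 → C_1 acts by ∂[p,q,r] = [q,r] − [p,r] + [p,q]. For instance
  ∂[v_1,v_2,v_4] = [v_2,v_4] − [v_1,v_4] + [v_1,v_2],
  ∂[v_1,v_3,v_4] = [v_3,v_4] − [v_1,v_4] + [v_1,v_3].
This gives a 12×8 integer matrix of rank 7; reducing to Smith normal form yields diagonal entries (1,1,1,1,1,1,1).

Now H_k = ker ∂_k / im ∂_{k+1}, so:

  H_0: rank C_0 − rank ∂_1 = 6 − 5 = 1, and the invariant factors of ∂_1 are all 1, so H_0 ≅ Z.

(K is a triangulation of the 2-sphere S^2.)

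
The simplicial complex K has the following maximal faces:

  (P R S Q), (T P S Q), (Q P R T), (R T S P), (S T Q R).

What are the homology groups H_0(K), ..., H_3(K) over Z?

Fix the vertex order P < Q < R < S < T and write every simplex with vertices in increasing order. Then dim K = 3 and the simplices of K are:

  0-simplices (5): P, Q, R, S, T
  1-simplices (10): PQ, PR, PS, PT, QR, QS, QT, RS, RT, ST
  2-simplices (10): PQR, PQS, PQT, PRS, PRT, PST, QRS, QRT, QST, RST
  3-simplices (5): PQRS, PQRT, PQST, PRST, QRST

Hence C_0 ≅ Z^5, C_1 ≅ Z^10, C_2 ≅ Z^10, C_3 ≅ Z^5.

The boundary map ∂_1: C_1 → C_0 sends each edge [p,q] (with p < q) to q − p.
As a 5×10 matrix over Z this has rank 4, with invariant factors (1,1,1,1).

Boundary ∂_2: C_2 → C_1 maps a triangle to the signed sum of its edges. For instance
  ∂QRS = RS − QS + QR,
  ∂PQR = QR − PR + PQ.
As a 10×10 matrix over Z this has rank 6, with invariant factors (1,1,1,1,1,1).

∂_3: C_3 → C_2 sends each 3-simplex σ to the alternating sum Σ_i (−1)^i (σ with its i-th vertex removed). For instance
  ∂PRST = RST − PST + PRT − PRS,
  ∂PQST = QST − PST + PQT − PQS.
As a 10×5 matrix over Z this has rank 4, with invariant factors (1,1,1,1).

From H_k ≅ ker(∂_k) / im(∂_{k+1}) we obtain:

  H_0: rank C_0 − rank ∂_1 = 5 − 4 = 1, and the invariant factors of ∂_1 are all 1, so H_0 ≅ Z.
  H_1: rank ker ∂_1 − rank ∂_2 = (10 − 4) − 6 = 0, and the invariant factors of ∂_2 are all 1, so H_1 ≅ 0.
  H_2: rank ker ∂_2 − rank ∂_3 = (10 − 6) − 4 = 0, and the invariant factors of ∂_3 are all 1, so H_2 ≅ 0.
  H_3: rank ker ∂_3 − rank ∂_4 = (5 − 4) − 0 = 1, and there is no ∂_4, so H_3 ≅ Z.

H_0 = Z,  H_1 = 0,  H_2 = 0,  H_3 = Z.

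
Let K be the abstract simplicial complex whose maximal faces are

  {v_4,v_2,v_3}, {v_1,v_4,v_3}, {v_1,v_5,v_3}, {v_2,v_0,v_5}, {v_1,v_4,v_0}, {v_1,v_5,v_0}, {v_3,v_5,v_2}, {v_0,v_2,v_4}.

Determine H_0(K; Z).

Fix the vertex order v_0 < v_1 < v_2 < v_3 < v_4 < v_5 and write every simplex with vertices in increasing order. Then dim K = 2 and the simplices of K are:

  0-simplices (6): [v_0], [v_1], [v_2], [v_3], [v_4], [v_5]
  1-simplices (12): [v_0,v_1], [v_0,v_2], [v_0,v_4], [v_0,v_5], [v_1,v_3], [v_1,v_4], [v_1,v_5], [v_2,v_3], [v_2,v_4], [v_2,v_5], [v_3,v_4], [v_3,v_5]
  2-simplices (8): [v_0,v_1,v_4], [v_0,v_1,v_5], [v_0,v_2,v_4], [v_0,v_2,v_5], [v_1,v_3,v_4], [v_1,v_3,v_5], [v_2,v_3,v_4], [v_2,v_3,v_5]

so the chain groups are C_0 ≅ Z^6, C_1 ≅ Z^12, C_2 ≅ Z^8.

Boundary ∂_1: C_1 → C_0 is given by ∂[p,q] = [q] − [p].
The resulting 6×12 matrix has rank 5, and its Smith normal form has invariant factors (1,1,1,1,1).

Boundary ∂_2: C_2 → C_1 acts by ∂[p,q,r] = [q,r] − [p,r] + [p,q]. For instance
  ∂[v_0,v_2,v_4] = [v_2,v_4] − [v_0,v_4] + [v_0,v_2],
  ∂[v_0,v_2,v_5] = [v_2,v_5] − [v_0,v_5] + [v_0,v_2].
The resulting 12×8 matrix has rank 7, and its Smith normal form has invariant factors (1,1,1,1,1,1,1).

From H_k ≅ ker(∂_k) / im(∂_{k+1}) we obtain:

  H_0: rank C_0 − rank ∂_1 = 6 − 5 = 1, and the invariant factors of ∂_1 are all 1, so H_0 = Z.

H_0 ≅ Z.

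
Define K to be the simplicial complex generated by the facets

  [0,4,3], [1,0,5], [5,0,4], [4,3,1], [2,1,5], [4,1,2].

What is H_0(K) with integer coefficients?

H_0 = Z.

Take the total order 0 < 1 < 2 < 3 < 4 < 5 on the vertex set. Then K (dimension 2) consists of the simplices:

  0-simplices (6): [0], [1], [2], [3], [4], [5]
  1-simplices (12): [0,1], [0,3], [0,4], [0,5], [1,2], [1,3], [1,4], [1,5], [2,4], [2,5], [3,4], [4,5]
  2-simplices (6): [0,1,5], [0,3,4], [0,4,5], [1,2,4], [1,2,5], [1,3,4]

Hence C_0 ≅ Z^6, C_1 ≅ Z^12, C_2 ≅ Z^6.

Boundary ∂_1: C_1 → C_0 is given by ∂[p,q] = [q] − [p].
The 6×12 boundary matrix has rank 5 and Smith normal form diag(1,1,1,1,1).

The boundary map ∂_2: C_2 → C_1 maps a triangle to the signed sum of its edges. For instance
  ∂[1,3,4] = [3,4] − [1,4] + [1,3],
  ∂[1,2,5] = [2,5] − [1,5] + [1,2].
The 12×6 boundary matrix has rank 6 and Smith normal form diag(1,1,1,1,1,1).

Reading off H_k = ker ∂_k / im ∂_{k+1}:

  H_0: rank C_0 − rank ∂_1 = 6 − 5 = 1, and the invariant factors of ∂_1 are all 1, so H_0 = Z.

(K is a triangulation of the cylinder S^1 x I.)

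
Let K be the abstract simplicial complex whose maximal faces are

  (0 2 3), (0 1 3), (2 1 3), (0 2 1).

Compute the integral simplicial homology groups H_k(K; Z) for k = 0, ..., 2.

H_0 = Z,  H_1 = 0,  H_2 = Z.

We work with the vertex ordering 0 < 1 < 2 < 3. The simplices of K, each written with vertices in increasing order, are:

  0-simplices (4): [0], [1], [2], [3]
  1-simplices (6): [0,1], [0,2], [0,3], [1,2], [1,3], [2,3]
  2-simplices (4): [0,1,2], [0,1,3], [0,2,3], [1,2,3]

so the chain groups are C_0 ≅ Z^4, C_1 ≅ Z^6, C_2 ≅ Z^4.

Boundary ∂_1: C_1 → C_0 maps an edge to its endpoints' difference, ∂[p,q] = q − p.
As a 4×6 matrix over Z this has rank 3, with invariant factors (1,1,1).

Boundary ∂_2: C_2 → C_1 acts by ∂[p,q,r] = [q,r] − [p,r] + [p,q]. For instance
  ∂[0,1,2] = [1,2] − [0,2] + [0,1],
  ∂[0,1,3] = [1,3] − [0,3] + [0,1].
The resulting 6×4 matrix has rank 3, and its Smith normal form has invariant factors (1,1,1).

Now H_k = ker ∂_k / im ∂_{k+1}, so:

  H_0: rank C_0 − rank ∂_1 = 4 − 3 = 1, and the invariant factors of ∂_1 are all 1, so H_0 = Z.
  H_1: rank ker ∂_1 − rank ∂_2 = (6 − 3) − 3 = 0, and the invariant factors of ∂_2 are all 1, so H_1 = 0.
  H_2: rank ker ∂_2 − rank ∂_3 = (4 − 3) − 0 = 1, and there is no ∂_3, so H_2 = Z.

As a check, the Euler characteristic is 4 − 6 + 4 = 2, which agrees with 1 − 0 + 1 = 2.
(K is a triangulation of the 2-sphere S^2.)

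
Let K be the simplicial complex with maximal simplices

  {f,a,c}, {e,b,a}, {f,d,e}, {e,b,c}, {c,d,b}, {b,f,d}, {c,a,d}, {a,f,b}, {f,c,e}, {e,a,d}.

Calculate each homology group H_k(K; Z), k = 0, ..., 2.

H_0 ≅ Z,  H_1 ≅ Z/2Z,  H_2 = 0.

Take the total order a < b < c < d < e < f on the vertex set. Then K (dimension 2) consists of the simplices:

  0-simplices (6): a, b, c, d, e, f
  1-simplices (15): ab, ac, ad, ae, af, bc, bd, be, bf, cd, ce, cf, de, df, ef
  2-simplices (10): abe, abf, acd, acf, ade, bcd, bce, bdf, cef, def

Hence C_0 ≅ Z^6, C_1 ≅ Z^15, C_2 ≅ Z^10.

Boundary ∂_1: C_1 → C_0 maps an edge to its endpoints' difference, ∂[p,q] = q − p. For instance
  ∂ad = d − a.
The resulting 6×15 matrix has rank 5, and its Smith normal form has invariant factors (1,1,1,1,1).

Boundary ∂_2: C_2 → C_1 maps a triangle to the signed sum of its edges. For instance
  ∂acd = cd − ad + ac,
  ∂acf = cf − af + ac.
The 15×10 boundary matrix has rank 10 and Smith normal form diag(1,1,1,1,1,1,1,1,1,2).

Now H_k = ker ∂_k / im ∂_{k+1}, so:

  H_0: rank C_0 − rank ∂_1 = 6 − 5 = 1, and the invariant factors of ∂_1 are all 1, so H_0 ≅ Z.
  H_1: rank ker ∂_1 − rank ∂_2 = (15 − 5) − 10 = 0, and ∂_2 has invariant factor 2 > 1, so H_1 ≅ Z/2Z.
  H_2: rank ker ∂_2 − rank ∂_3 = (10 − 10) − 0 = 0, and there is no ∂_3, so H_2 ≅ 0.

As a check, the Euler characteristic is 6 − 15 + 10 = 1, which agrees with 1 − 0 + 0 = 1.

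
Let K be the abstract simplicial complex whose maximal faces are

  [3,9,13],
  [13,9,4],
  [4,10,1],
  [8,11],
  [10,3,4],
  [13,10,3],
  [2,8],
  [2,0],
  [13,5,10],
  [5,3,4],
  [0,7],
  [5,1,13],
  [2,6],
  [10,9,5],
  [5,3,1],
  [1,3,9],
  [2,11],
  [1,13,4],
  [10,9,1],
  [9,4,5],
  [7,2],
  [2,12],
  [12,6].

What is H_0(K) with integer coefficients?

We work with the vertex ordering 0 < 1 < 2 < 3 < 4 < 5 < 6 < 7 < 8 < 9 < 10 < 11 < 12 < 13. The simplices of K, each written with vertices in increasing order, are:

  0-simplices (14): [0], [1], [2], [3], [4], [5], [6], [7], [8], [9], [10], [11], [12], [13]
  1-simplices (30): (30 of them)
  2-simplices (14): [1,3,5], [1,3,9], [1,4,10], [1,4,13], [1,5,13], [1,9,10], [3,4,5], [3,4,10], [3,9,13], [3,10,13], [4,5,9], [4,9,13], [5,9,10], [5,10,13]

Hence C_0 ≅ Z^14, C_1 ≅ Z^30, C_2 ≅ Z^14.

The boundary map ∂_1: C_1 → C_0 is given by ∂[p,q] = [q] − [p]. For instance
  ∂[8,11] = [11] − [8].
This gives a 14×30 integer matrix of rank 12; reducing to Smith normal form yields diagonal entries (1,1,1,1,1,1,1,1,1,1,1,1).

The boundary map ∂_2: C_2 → C_1 acts by ∂[p,q,r] = [q,r] − [p,r] + [p,q]. For instance
  ∂[1,4,13] = [4,13] − [1,13] + [1,4],
  ∂[3,10,13] = [10,13] − [3,13] + [3,10].
This gives a 30×14 integer matrix of rank 13; reducing to Smith normal form yields diagonal entries (1,1,1,1,1,1,1,1,1,1,1,1,1).

From H_k ≅ ker(∂_k) / im(∂_{k+1}) we obtain:

  H_0: rank C_0 − rank ∂_1 = 14 − 12 = 2, and the invariant factors of ∂_1 are all 1, so H_0 = Z^2.

H_0 ≅ Z^2.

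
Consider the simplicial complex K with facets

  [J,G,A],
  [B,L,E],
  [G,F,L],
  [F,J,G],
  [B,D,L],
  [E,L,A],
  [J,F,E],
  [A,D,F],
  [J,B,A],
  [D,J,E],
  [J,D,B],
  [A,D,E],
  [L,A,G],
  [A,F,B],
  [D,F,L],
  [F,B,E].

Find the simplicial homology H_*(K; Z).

Order the vertices as A < B < D < E < F < G < J < L. Listing each simplex with vertices in this order, K has dimension 2 with simplices:

  0-simplices (8): A, B, D, E, F, G, J, L
  1-simplices (24): AB, AD, AE, AF, AG, AJ, AL, BD, BE, BF, BJ, BL, DE, DF, DJ, DL, EF, EJ, EL, FG, FJ, FL, GJ, GL
  2-simplices (16): ABF, ABJ, ADE, ADF, AEL, AGJ, AGL, BDJ, BDL, BEF, BEL, DEJ, DFL, EFJ, FGJ, FGL

so the chain groups are C_0 ≅ Z^8, C_1 ≅ Z^24, C_2 ≅ Z^16.

∂_1: C_1 → C_0 is given by ∂[p,q] = [q] − [p].
The 8×24 boundary matrix has rank 7 and Smith normal form diag(1,1,1,1,1,1,1).

∂_2: C_2 → C_1 maps a triangle to the signed sum of its edges. For instance
  ∂ADF = DF − AF + AD,
  ∂BDL = DL − BL + BD.
The resulting 24×16 matrix has rank 15, and its Smith normal form has invariant factors (1,1,1,1,1,1,1,1,1,1,1,1,1,1,1).

Reading off H_k = ker ∂_k / im ∂_{k+1}:

  H_0: rank C_0 − rank ∂_1 = 8 − 7 = 1, and the invariant factors of ∂_1 are all 1, so H_0 = Z.
  H_1: rank ker ∂_1 − rank ∂_2 = (24 − 7) − 15 = 2, and the invariant factors of ∂_2 are all 1, so H_1 = Z^2.
  H_2: rank ker ∂_2 − rank ∂_3 = (16 − 15) − 0 = 1, and there is no ∂_3, so H_2 = Z.

H_0 ≅ Z,  H_1 ≅ Z^2,  H_2 ≅ Z.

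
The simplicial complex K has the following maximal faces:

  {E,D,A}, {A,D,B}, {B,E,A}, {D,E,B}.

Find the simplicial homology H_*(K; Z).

H_0 = Z,  H_1 = 0,  H_2 = Z.

We work with the vertex ordering A < B < D < E. The simplices of K, each written with vertices in increasing order, are:

  0-simplices (4): A, B, D, E
  1-simplices (6): AB, AD, AE, BD, BE, DE
  2-simplices (4): ABD, ABE, ADE, BDE

Hence C_0 ≅ Z^4, C_1 ≅ Z^6, C_2 ≅ Z^4.

The boundary map ∂_1: C_1 → C_0 is given by ∂[p,q] = [q] − [p].
This gives a 4×6 integer matrix of rank 3; reducing to Smith normal form yields diagonal entries (1,1,1).

∂_2: C_2 → C_1 sends each 2-simplex [p,q,r] to [q,r] − [p,r] + [p,q]. For instance
  ∂ADE = DE − AE + AD,
  ∂ABE = BE − AE + AB.
The 6×4 boundary matrix has rank 3 and Smith normal form diag(1,1,1).

Now H_k = ker ∂_k / im ∂_{k+1}, so:

  H_0: rank C_0 − rank ∂_1 = 4 − 3 = 1, and the invariant factors of ∂_1 are all 1, so H_0 = Z.
  H_1: rank ker ∂_1 − rank ∂_2 = (6 − 3) − 3 = 0, and the invariant factors of ∂_2 are all 1, so H_1 = 0.
  H_2: rank ker ∂_2 − rank ∂_3 = (4 − 3) − 0 = 1, and there is no ∂_3, so H_2 = Z.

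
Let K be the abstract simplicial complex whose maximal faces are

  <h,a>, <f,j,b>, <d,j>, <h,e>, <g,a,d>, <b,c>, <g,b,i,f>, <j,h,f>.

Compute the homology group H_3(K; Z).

H_3 ≅ 0.

K has 10 vertices, 17 edges, 7 triangles, 1 3-simplex.
rank ∂_3 = 1, rank ∂_4 = 0 ⇒ b_3 = 1 − 1 − 0 = 0. So H_3 = 0.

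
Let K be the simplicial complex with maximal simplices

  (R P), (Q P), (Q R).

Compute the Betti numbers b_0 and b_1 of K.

Take the total order P < Q < R on the vertex set. Then K (dimension 1) consists of the simplices:

  0-simplices (3): P, Q, R
  1-simplices (3): PQ, PR, QR

so the chain groups are C_0 ≅ Z^3, C_1 ≅ Z^3.

∂_1: C_1 → C_0 maps an edge to its endpoints' difference, ∂[p,q] = q − p.
This gives a 3×3 integer matrix of rank 2; reducing to Smith normal form yields diagonal entries (1,1).

Computing H_k = (kernel of ∂_k) / (image of ∂_{k+1}):

  H_0: rank C_0 − rank ∂_1 = 3 − 2 = 1, and the invariant factors of ∂_1 are all 1, so H_0 = Z.
  H_1: rank ker ∂_1 − rank ∂_2 = (3 − 2) − 0 = 1, and there is no ∂_2, so H_1 = Z.

As a check, the Euler characteristic is 3 − 3 = 0, which agrees with 1 − 1 = 0.

Hence the Betti numbers are b_0 = 1, b_1 = 1.

b_0 = 1, b_1 = 1.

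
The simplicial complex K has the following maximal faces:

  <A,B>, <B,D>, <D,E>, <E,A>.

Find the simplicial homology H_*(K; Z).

We work with the vertex ordering A < B < D < E. The simplices of K, each written with vertices in increasing order, are:

  0-simplices (4): A, B, D, E
  1-simplices (4): AB, AE, BD, DE

Hence C_0 ≅ Z^4, C_1 ≅ Z^4.

Boundary ∂_1: C_1 → C_0 is given by ∂[p,q] = [q] − [p]. For instance
  ∂AB = B − A.
As a 4×4 matrix over Z this has rank 3, with invariant factors (1,1,1).

Now H_k = ker ∂_k / im ∂_{k+1}, so:

  H_0: rank C_0 − rank ∂_1 = 4 − 3 = 1, and the invariant factors of ∂_1 are all 1, so H_0 = Z.
  H_1: rank ker ∂_1 − rank ∂_2 = (4 − 3) − 0 = 1, and there is no ∂_2, so H_1 = Z.

H_0 ≅ Z,  H_1 ≅ Z.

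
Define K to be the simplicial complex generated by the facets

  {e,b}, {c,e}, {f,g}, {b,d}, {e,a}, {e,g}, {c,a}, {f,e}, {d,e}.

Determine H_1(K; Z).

H_1 = Z^3.

Take the total order a < b < c < d < e < f < g on the vertex set. Then K (dimension 1) consists of the simplices:

  0-simplices (7): a, b, c, d, e, f, g
  1-simplices (9): ac, ae, bd, be, ce, de, ef, eg, fg

giving chain groups C_0 ≅ Z^7, C_1 ≅ Z^9.

Boundary ∂_1: C_1 → C_0 maps an edge to its endpoints' difference, ∂[p,q] = q − p. For instance
  ∂ac = c − a.
As a 7×9 matrix over Z this has rank 6, with invariant factors (1,1,1,1,1,1).

Reading off H_k = ker ∂_k / im ∂_{k+1}:

  H_1: rank ker ∂_1 − rank ∂_2 = (9 − 6) − 0 = 3, and there is no ∂_2, so H_1 = Z^3.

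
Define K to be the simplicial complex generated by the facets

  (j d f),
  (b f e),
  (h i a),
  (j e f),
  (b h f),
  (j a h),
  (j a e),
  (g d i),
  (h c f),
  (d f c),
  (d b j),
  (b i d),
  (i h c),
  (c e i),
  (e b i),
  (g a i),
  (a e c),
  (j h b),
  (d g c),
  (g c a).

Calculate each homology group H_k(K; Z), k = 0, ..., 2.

Fix the vertex order a < b < c < d < e < f < g < h < i < j and write every simplex with vertices in increasing order. Then dim K = 2 and the simplices of K are:

  0-simplices (10): a, b, c, d, e, f, g, h, i, j
  1-simplices (30): ac, ae, ag, ah, ai, aj, bd, be, bf, bh, bi, bj, cd, ce, cf, cg, ch, ci, df, dg, di, dj, ef, ei, ej, fh, fj, gi, hi, hj
  2-simplices (20): ace, acg, aej, agi, ahi, ahj, bdi, bdj, bef, bei, bfh, bhj, cdf, cdg, cei, cfh, chi, dfj, dgi, efj

giving chain groups C_0 ≅ Z^10, C_1 ≅ Z^30, C_2 ≅ Z^20.

Boundary ∂_1: C_1 → C_0 is given by ∂[p,q] = [q] − [p].
As a 10×30 matrix over Z this has rank 9, with invariant factors (1,1,1,1,1,1,1,1,1).

The boundary map ∂_2: C_2 → C_1 maps a triangle to the signed sum of its edges. For instance
  ∂cdg = dg − cg + cd,
  ∂bhj = hj − bj + bh.
The 30×20 boundary matrix has rank 20 and Smith normal form diag(1,1,1,1,1,1,1,1,1,1,1,1,1,1,1,1,1,1,1,2).

Reading off H_k = ker ∂_k / im ∂_{k+1}:

  H_0: rank C_0 − rank ∂_1 = 10 − 9 = 1, and the invariant factors of ∂_1 are all 1, so H_0 = Z.
  H_1: rank ker ∂_1 − rank ∂_2 = (30 − 9) − 20 = 1, and ∂_2 has invariant factor 2 > 1, so H_1 = Z × Z/2.
  H_2: rank ker ∂_2 − rank ∂_3 = (20 − 20) − 0 = 0, and there is no ∂_3, so H_2 = 0.

H_0 ≅ Z,  H_1 ≅ Z × Z/2,  H_2 = 0.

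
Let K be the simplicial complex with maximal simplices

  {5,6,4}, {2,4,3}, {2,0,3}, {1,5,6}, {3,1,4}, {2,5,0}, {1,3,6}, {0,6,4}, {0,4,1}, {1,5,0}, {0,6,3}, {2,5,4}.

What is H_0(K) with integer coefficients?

H_0 = Z.

Order the vertices as 0 < 1 < 2 < 3 < 4 < 5 < 6. Listing each simplex with vertices in this order, K has dimension 2 with simplices:

  0-simplices (7): [0], [1], [2], [3], [4], [5], [6]
  1-simplices (18): [0,1], [0,2], [0,3], [0,4], [0,5], [0,6], [1,3], [1,4], [1,5], [1,6], [2,3], [2,4], [2,5], [3,4], [3,6], [4,5], [4,6], [5,6]
  2-simplices (12): [0,1,4], [0,1,5], [0,2,3], [0,2,5], [0,3,6], [0,4,6], [1,3,4], [1,3,6], [1,5,6], [2,3,4], [2,4,5], [4,5,6]

Hence C_0 ≅ Z^7, C_1 ≅ Z^18, C_2 ≅ Z^12.

The boundary map ∂_1: C_1 → C_0 sends each edge [p,q] (with p < q) to q − p. For instance
  ∂[0,4] = [4] − [0].
As a 7×18 matrix over Z this has rank 6, with invariant factors (1,1,1,1,1,1).

Boundary ∂_2: C_2 → C_1 acts by ∂[p,q,r] = [q,r] − [p,r] + [p,q]. For instance
  ∂[2,3,4] = [3,4] − [2,4] + [2,3],
  ∂[1,3,6] = [3,6] − [1,6] + [1,3].
As a 18×12 matrix over Z this has rank 12, with invariant factors (1,1,1,1,1,1,1,1,1,1,1,2).

From H_k ≅ ker(∂_k) / im(∂_{k+1}) we obtain:

  H_0: rank C_0 − rank ∂_1 = 7 − 6 = 1, and the invariant factors of ∂_1 are all 1, so H_0 = Z.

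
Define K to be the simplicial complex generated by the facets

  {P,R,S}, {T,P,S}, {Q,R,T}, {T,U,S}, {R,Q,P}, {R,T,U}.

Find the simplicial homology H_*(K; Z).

H_0 ≅ Z,  H_1 ≅ Z,  H_2 = 0.

Take the total order P < Q < R < S < T < U on the vertex set. Then K (dimension 2) consists of the simplices:

  0-simplices (6): P, Q, R, S, T, U
  1-simplices (12): PQ, PR, PS, PT, QR, QT, RS, RT, RU, ST, SU, TU
  2-simplices (6): PQR, PRS, PST, QRT, RTU, STU

Hence C_0 ≅ Z^6, C_1 ≅ Z^12, C_2 ≅ Z^6.

Boundary ∂_1: C_1 → C_0 is given by ∂[p,q] = [q] − [p].
The resulting 6×12 matrix has rank 5, and its Smith normal form has invariant factors (1,1,1,1,1).

∂_2: C_2 → C_1 acts by ∂[p,q,r] = [q,r] − [p,r] + [p,q]. For instance
  ∂QRT = RT − QT + QR,
  ∂STU = TU − SU + ST.
This gives a 12×6 integer matrix of rank 6; reducing to Smith normal form yields diagonal entries (1,1,1,1,1,1).

Reading off H_k = ker ∂_k / im ∂_{k+1}:

  H_0: rank C_0 − rank ∂_1 = 6 − 5 = 1, and the invariant factors of ∂_1 are all 1, so H_0 = Z.
  H_1: rank ker ∂_1 − rank ∂_2 = (12 − 5) − 6 = 1, and the invariant factors of ∂_2 are all 1, so H_1 = Z.
  H_2: rank ker ∂_2 − rank ∂_3 = (6 − 6) − 0 = 0, and there is no ∂_3, so H_2 = 0.

As a check, the Euler characteristic is 6 − 12 + 6 = 0, which agrees with 1 − 1 + 0 = 0.
(K is a triangulation of the cylinder S^1 x I.)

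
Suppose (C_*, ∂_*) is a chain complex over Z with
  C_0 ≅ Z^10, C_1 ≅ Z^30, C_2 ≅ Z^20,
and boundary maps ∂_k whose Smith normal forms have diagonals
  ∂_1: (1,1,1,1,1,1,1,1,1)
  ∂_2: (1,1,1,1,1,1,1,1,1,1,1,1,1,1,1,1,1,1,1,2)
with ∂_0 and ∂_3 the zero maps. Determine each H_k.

H_0 = Z,  H_1 = Z ⊕ Z/2Z,  H_2 = 0.

H_0: b_0 = 10 − 0 − 9 = 1; torsion from ∂_1 factors > 1: none. So H_0 = Z.
H_1: b_1 = 30 − 9 − 20 = 1; torsion from ∂_2 factors > 1: [2]. So H_1 = Z ⊕ Z/2Z.
H_2: b_2 = 20 − 20 − 0 = 0; torsion from ∂_3 factors > 1: none. So H_2 = 0.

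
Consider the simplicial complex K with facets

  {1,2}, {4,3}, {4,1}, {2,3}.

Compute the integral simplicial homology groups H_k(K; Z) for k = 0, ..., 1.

We work with the vertex ordering 1 < 2 < 3 < 4. The simplices of K, each written with vertices in increasing order, are:

  0-simplices (4): [1], [2], [3], [4]
  1-simplices (4): [1,2], [1,4], [2,3], [3,4]

Hence C_0 ≅ Z^4, C_1 ≅ Z^4.

∂_1: C_1 → C_0 sends each edge [p,q] (with p < q) to q − p. For instance
  ∂[3,4] = [4] − [3].
The resulting 4×4 matrix has rank 3, and its Smith normal form has invariant factors (1,1,1).

Computing H_k = (kernel of ∂_k) / (image of ∂_{k+1}):

  H_0: rank C_0 − rank ∂_1 = 4 − 3 = 1, and the invariant factors of ∂_1 are all 1, so H_0 = Z.
  H_1: rank ker ∂_1 − rank ∂_2 = (4 − 3) − 0 = 1, and there is no ∂_2, so H_1 = Z.

(K is a triangulation of the circle S^1.)

H_0 = Z,  H_1 = Z.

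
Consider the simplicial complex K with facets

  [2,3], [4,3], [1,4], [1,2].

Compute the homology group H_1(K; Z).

H_1 = Z.

Order the vertices as 1 < 2 < 3 < 4. Listing each simplex with vertices in this order, K has dimension 1 with simplices:

  0-simplices (4): [1], [2], [3], [4]
  1-simplices (4): [1,2], [1,4], [2,3], [3,4]

so the chain groups are C_0 ≅ Z^4, C_1 ≅ Z^4.

∂_1: C_1 → C_0 sends each edge [p,q] (with p < q) to q − p. For instance
  ∂[1,4] = [4] − [1].
The resulting 4×4 matrix has rank 3, and its Smith normal form has invariant factors (1,1,1).

Reading off H_k = ker ∂_k / im ∂_{k+1}:

  H_1: rank ker ∂_1 − rank ∂_2 = (4 − 3) − 0 = 1, and there is no ∂_2, so H_1 = Z.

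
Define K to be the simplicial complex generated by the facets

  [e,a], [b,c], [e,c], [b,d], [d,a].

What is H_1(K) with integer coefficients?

H_1 = Z.

Take the total order a < b < c < d < e on the vertex set. Then K (dimension 1) consists of the simplices:

  0-simplices (5): a, b, c, d, e
  1-simplices (5): ad, ae, bc, bd, ce

giving chain groups C_0 ≅ Z^5, C_1 ≅ Z^5.

Boundary ∂_1: C_1 → C_0 maps an edge to its endpoints' difference, ∂[p,q] = q − p. For instance
  ∂bc = c − b.
The 5×5 boundary matrix has rank 4 and Smith normal form diag(1,1,1,1).

From H_k ≅ ker(∂_k) / im(∂_{k+1}) we obtain:

  H_1: rank ker ∂_1 − rank ∂_2 = (5 − 4) − 0 = 1, and there is no ∂_2, so H_1 ≅ Z.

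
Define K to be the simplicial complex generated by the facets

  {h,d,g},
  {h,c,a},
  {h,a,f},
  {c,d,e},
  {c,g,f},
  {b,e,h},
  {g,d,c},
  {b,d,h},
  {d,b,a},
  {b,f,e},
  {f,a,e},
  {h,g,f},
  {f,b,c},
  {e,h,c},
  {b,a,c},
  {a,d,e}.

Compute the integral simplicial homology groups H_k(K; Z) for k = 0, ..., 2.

H_0 = Z,  H_1 = Z^2,  H_2 = Z.

K has 8 vertices, 24 edges, 16 triangles.
rank ∂_0 = 0, rank ∂_1 = 7 ⇒ b_0 = 8 − 0 − 7 = 1; all invariant factors of ∂_1 are 1 so no torsion. So H_0 ≅ Z.
rank ∂_1 = 7, rank ∂_2 = 15 ⇒ b_1 = 24 − 7 − 15 = 2; all invariant factors of ∂_2 are 1 so no torsion. So H_1 ≅ Z^2.
rank ∂_2 = 15, rank ∂_3 = 0 ⇒ b_2 = 16 − 15 − 0 = 1. So H_2 ≅ Z.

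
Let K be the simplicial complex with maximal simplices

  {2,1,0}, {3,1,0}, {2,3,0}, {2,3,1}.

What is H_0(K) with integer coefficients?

We work with the vertex ordering 0 < 1 < 2 < 3. The simplices of K, each written with vertices in increasing order, are:

  0-simplices (4): [0], [1], [2], [3]
  1-simplices (6): [0,1], [0,2], [0,3], [1,2], [1,3], [2,3]
  2-simplices (4): [0,1,2], [0,1,3], [0,2,3], [1,2,3]

Hence C_0 ≅ Z^4, C_1 ≅ Z^6, C_2 ≅ Z^4.

∂_1: C_1 → C_0 sends each edge [p,q] (with p < q) to q − p. For instance
  ∂[0,3] = [3] − [0].
The resulting 4×6 matrix has rank 3, and its Smith normal form has invariant factors (1,1,1).

∂_2: C_2 → C_1 acts by ∂[p,q,r] = [q,r] − [p,r] + [p,q]. For instance
  ∂[0,1,2] = [1,2] − [0,2] + [0,1],
  ∂[1,2,3] = [2,3] − [1,3] + [1,2].
As a 6×4 matrix over Z this has rank 3, with invariant factors (1,1,1).

Reading off H_k = ker ∂_k / im ∂_{k+1}:

  H_0: rank C_0 − rank ∂_1 = 4 − 3 = 1, and the invariant factors of ∂_1 are all 1, so H_0 = Z.

(K is a triangulation of the 2-sphere S^2.)

H_0 ≅ Z.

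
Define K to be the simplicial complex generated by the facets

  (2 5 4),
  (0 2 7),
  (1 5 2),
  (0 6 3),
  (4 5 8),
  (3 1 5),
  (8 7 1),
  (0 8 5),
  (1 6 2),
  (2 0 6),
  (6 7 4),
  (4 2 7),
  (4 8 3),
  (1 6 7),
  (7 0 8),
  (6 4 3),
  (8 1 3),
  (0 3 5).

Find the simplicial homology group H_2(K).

K has 9 vertices, 27 edges, 18 triangles.
rank ∂_2 = 18, rank ∂_3 = 0 ⇒ b_2 = 18 − 18 − 0 = 0. So H_2 = 0.

H_2 ≅ 0.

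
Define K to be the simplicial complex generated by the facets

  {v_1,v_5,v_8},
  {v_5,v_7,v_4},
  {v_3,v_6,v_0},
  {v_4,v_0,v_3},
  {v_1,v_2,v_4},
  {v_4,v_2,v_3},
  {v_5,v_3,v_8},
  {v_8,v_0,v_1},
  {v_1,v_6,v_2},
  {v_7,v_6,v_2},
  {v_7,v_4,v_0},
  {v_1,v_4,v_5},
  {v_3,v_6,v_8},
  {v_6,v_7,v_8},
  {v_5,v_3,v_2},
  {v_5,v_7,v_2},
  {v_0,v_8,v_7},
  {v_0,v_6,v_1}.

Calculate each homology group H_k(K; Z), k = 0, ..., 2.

Take the total order v_0 < v_1 < v_2 < v_3 < v_4 < v_5 < v_6 < v_7 < v_8 on the vertex set. Then K (dimension 2) consists of the simplices:

  0-simplices (9): [v_0], [v_1], [v_2], [v_3], [v_4], [v_5], [v_6], [v_7], [v_8]
  1-simplices (27): (27 of them)
  2-simplices (18): (18 of them)

giving chain groups C_0 ≅ Z^9, C_1 ≅ Z^27, C_2 ≅ Z^18.

∂_1: C_1 → C_0 sends each edge [p,q] (with p < q) to q − p.
This gives a 9×27 integer matrix of rank 8; reducing to Smith normal form yields diagonal entries (1,1,1,1,1,1,1,1).

The boundary map ∂_2: C_2 → C_1 sends each 2-simplex [p,q,r] to [q,r] − [p,r] + [p,q]. For instance
  ∂[v_2,v_3,v_4] = [v_3,v_4] − [v_2,v_4] + [v_2,v_3],
  ∂[v_1,v_2,v_4] = [v_2,v_4] − [v_1,v_4] + [v_1,v_2].
The 27×18 boundary matrix has rank 18 and Smith normal form diag(1,1,1,1,1,1,1,1,1,1,1,1,1,1,1,1,1,2).

Now H_k = ker ∂_k / im ∂_{k+1}, so:

  H_0: rank C_0 − rank ∂_1 = 9 − 8 = 1, and the invariant factors of ∂_1 are all 1, so H_0 = Z.
  H_1: rank ker ∂_1 − rank ∂_2 = (27 − 8) − 18 = 1, and ∂_2 has invariant factor 2 > 1, so H_1 = Z ⊕ Z/2.
  H_2: rank ker ∂_2 − rank ∂_3 = (18 − 18) − 0 = 0, and there is no ∂_3, so H_2 = 0.

As a check, the Euler characteristic is 9 − 27 + 18 = 0, which agrees with 1 − 1 + 0 = 0.

H_0 = Z,  H_1 = Z ⊕ Z/2,  H_2 = 0.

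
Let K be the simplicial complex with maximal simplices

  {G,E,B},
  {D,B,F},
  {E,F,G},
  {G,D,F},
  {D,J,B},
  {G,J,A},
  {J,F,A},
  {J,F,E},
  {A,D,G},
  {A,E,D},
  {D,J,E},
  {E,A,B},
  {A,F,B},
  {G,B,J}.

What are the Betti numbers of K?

Order the vertices as A < B < D < E < F < G < J. Listing each simplex with vertices in this order, K has dimension 2 with simplices:

  0-simplices (7): A, B, D, E, F, G, J
  1-simplices (21): AB, AD, AE, AF, AG, AJ, BD, BE, BF, BG, BJ, DE, DF, DG, DJ, EF, EG, EJ, FG, FJ, GJ
  2-simplices (14): ABE, ABF, ADE, ADG, AFJ, AGJ, BDF, BDJ, BEG, BGJ, DEJ, DFG, EFG, EFJ

so the chain groups are C_0 ≅ Z^7, C_1 ≅ Z^21, C_2 ≅ Z^14.

Boundary ∂_1: C_1 → C_0 sends each edge [p,q] (with p < q) to q − p. For instance
  ∂DF = F − D.
The 7×21 boundary matrix has rank 6 and Smith normal form diag(1,1,1,1,1,1).

∂_2: C_2 → C_1 sends each 2-simplex [p,q,r] to [q,r] − [p,r] + [p,q]. For instance
  ∂ADE = DE − AE + AD,
  ∂DEJ = EJ − DJ + DE.
The resulting 21×14 matrix has rank 13, and its Smith normal form has invariant factors (1,1,1,1,1,1,1,1,1,1,1,1,1).

Computing H_k = (kernel of ∂_k) / (image of ∂_{k+1}):

  H_0: rank C_0 − rank ∂_1 = 7 − 6 = 1, and the invariant factors of ∂_1 are all 1, so H_0 ≅ Z.
  H_1: rank ker ∂_1 − rank ∂_2 = (21 − 6) − 13 = 2, and the invariant factors of ∂_2 are all 1, so H_1 ≅ Z^2.
  H_2: rank ker ∂_2 − rank ∂_3 = (14 − 13) − 0 = 1, and there is no ∂_3, so H_2 ≅ Z.

Hence the Betti numbers are b_0 = 1, b_1 = 2, b_2 = 1.

b_0 = 1, b_1 = 2, b_2 = 1.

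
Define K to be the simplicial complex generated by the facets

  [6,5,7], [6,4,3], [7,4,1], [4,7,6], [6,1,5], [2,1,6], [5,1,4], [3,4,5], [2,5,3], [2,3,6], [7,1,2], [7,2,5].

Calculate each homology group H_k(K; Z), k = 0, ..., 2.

H_0 = Z,  H_1 = Z/2,  H_2 = 0.

Order the vertices as 1 < 2 < 3 < 4 < 5 < 6 < 7. Listing each simplex with vertices in this order, K has dimension 2 with simplices:

  0-simplices (7): [1], [2], [3], [4], [5], [6], [7]
  1-simplices (18): [1,2], [1,4], [1,5], [1,6], [1,7], [2,3], [2,5], [2,6], [2,7], [3,4], [3,5], [3,6], [4,5], [4,6], [4,7], [5,6], [5,7], [6,7]
  2-simplices (12): [1,2,6], [1,2,7], [1,4,5], [1,4,7], [1,5,6], [2,3,5], [2,3,6], [2,5,7], [3,4,5], [3,4,6], [4,6,7], [5,6,7]

Hence C_0 ≅ Z^7, C_1 ≅ Z^18, C_2 ≅ Z^12.

Boundary ∂_1: C_1 → C_0 sends each edge [p,q] (with p < q) to q − p. For instance
  ∂[1,4] = [4] − [1].
This gives a 7×18 integer matrix of rank 6; reducing to Smith normal form yields diagonal entries (1,1,1,1,1,1).

Boundary ∂_2: C_2 → C_1 maps a triangle to the signed sum of its edges. For instance
  ∂[1,4,5] = [4,5] − [1,5] + [1,4],
  ∂[1,4,7] = [4,7] − [1,7] + [1,4].
This gives a 18×12 integer matrix of rank 12; reducing to Smith normal form yields diagonal entries (1,1,1,1,1,1,1,1,1,1,1,2).

Now H_k = ker ∂_k / im ∂_{k+1}, so:

  H_0: rank C_0 − rank ∂_1 = 7 − 6 = 1, and the invariant factors of ∂_1 are all 1, so H_0 ≅ Z.
  H_1: rank ker ∂_1 − rank ∂_2 = (18 − 6) − 12 = 0, and ∂_2 has invariant factor 2 > 1, so H_1 ≅ Z/2.
  H_2: rank ker ∂_2 − rank ∂_3 = (12 − 12) − 0 = 0, and there is no ∂_3, so H_2 ≅ 0.

As a check, the Euler characteristic is 7 − 18 + 12 = 1, which agrees with 1 − 0 + 0 = 1.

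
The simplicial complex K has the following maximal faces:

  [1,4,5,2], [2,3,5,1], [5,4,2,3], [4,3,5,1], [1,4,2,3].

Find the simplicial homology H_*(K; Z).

H_0 ≅ Z,  H_1 = 0,  H_2 = 0,  H_3 ≅ Z.

We work with the vertex ordering 1 < 2 < 3 < 4 < 5. The simplices of K, each written with vertices in increasing order, are:

  0-simplices (5): [1], [2], [3], [4], [5]
  1-simplices (10): [1,2], [1,3], [1,4], [1,5], [2,3], [2,4], [2,5], [3,4], [3,5], [4,5]
  2-simplices (10): [1,2,3], [1,2,4], [1,2,5], [1,3,4], [1,3,5], [1,4,5], [2,3,4], [2,3,5], [2,4,5], [3,4,5]
  3-simplices (5): [1,2,3,4], [1,2,3,5], [1,2,4,5], [1,3,4,5], [2,3,4,5]

giving chain groups C_0 ≅ Z^5, C_1 ≅ Z^10, C_2 ≅ Z^10, C_3 ≅ Z^5.

The boundary map ∂_1: C_1 → C_0 sends each edge [p,q] (with p < q) to q − p. For instance
  ∂[3,5] = [5] − [3].
As a 5×10 matrix over Z this has rank 4, with invariant factors (1,1,1,1).

Boundary ∂_2: C_2 → C_1 acts by ∂[p,q,r] = [q,r] − [p,r] + [p,q]. For instance
  ∂[1,3,5] = [3,5] − [1,5] + [1,3],
  ∂[1,2,4] = [2,4] − [1,4] + [1,2].
This gives a 10×10 integer matrix of rank 6; reducing to Smith normal form yields diagonal entries (1,1,1,1,1,1).

Boundary ∂_3: C_3 → C_2 sends each 3-simplex σ to the alternating sum Σ_i (−1)^i (σ with its i-th vertex removed). For instance
  ∂[2,3,4,5] = [3,4,5] − [2,4,5] + [2,3,5] − [2,3,4],
  ∂[1,2,3,5] = [2,3,5] − [1,3,5] + [1,2,5] − [1,2,3].
The 10×5 boundary matrix has rank 4 and Smith normal form diag(1,1,1,1).

Reading off H_k = ker ∂_k / im ∂_{k+1}:

  H_0: rank C_0 − rank ∂_1 = 5 − 4 = 1, and the invariant factors of ∂_1 are all 1, so H_0 = Z.
  H_1: rank ker ∂_1 − rank ∂_2 = (10 − 4) − 6 = 0, and the invariant factors of ∂_2 are all 1, so H_1 = 0.
  H_2: rank ker ∂_2 − rank ∂_3 = (10 − 6) − 4 = 0, and the invariant factors of ∂_3 are all 1, so H_2 = 0.
  H_3: rank ker ∂_3 − rank ∂_4 = (5 − 4) − 0 = 1, and there is no ∂_4, so H_3 = Z.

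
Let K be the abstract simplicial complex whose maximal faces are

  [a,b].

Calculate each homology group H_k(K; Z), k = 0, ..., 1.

We work with the vertex ordering a < b. The simplices of K, each written with vertices in increasing order, are:

  0-simplices (2): a, b
  1-simplices (1): ab

Hence C_0 ≅ Z^2, C_1 ≅ Z^1.

The boundary map ∂_1: C_1 → C_0 sends each edge [p,q] (with p < q) to q − p. For instance
  ∂ab = b − a.
This gives a 2×1 integer matrix of rank 1; reducing to Smith normal form yields diagonal entries (1).

Computing H_k = (kernel of ∂_k) / (image of ∂_{k+1}):

  H_0: rank C_0 − rank ∂_1 = 2 − 1 = 1, and the invariant factors of ∂_1 are all 1, so H_0 = Z.
  H_1: rank ker ∂_1 − rank ∂_2 = (1 − 1) − 0 = 0, and there is no ∂_2, so H_1 = 0.

As a check, the Euler characteristic is 2 − 1 = 1, which agrees with 1 − 0 = 1.
(K is a triangulation of the 1-simplex.)

H_0 ≅ Z,  H_1 = 0.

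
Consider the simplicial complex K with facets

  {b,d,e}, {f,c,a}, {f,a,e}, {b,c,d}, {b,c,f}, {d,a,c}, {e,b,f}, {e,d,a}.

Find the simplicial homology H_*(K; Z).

H_0 ≅ Z,  H_1 = 0,  H_2 ≅ Z.

Order the vertices as a < b < c < d < e < f. Listing each simplex with vertices in this order, K has dimension 2 with simplices:

  0-simplices (6): a, b, c, d, e, f
  1-simplices (12): ac, ad, ae, af, bc, bd, be, bf, cd, cf, de, ef
  2-simplices (8): acd, acf, ade, aef, bcd, bcf, bde, bef

giving chain groups C_0 ≅ Z^6, C_1 ≅ Z^12, C_2 ≅ Z^8.

Boundary ∂_1: C_1 → C_0 sends each edge [p,q] (with p < q) to q − p. For instance
  ∂af = f − a.
The resulting 6×12 matrix has rank 5, and its Smith normal form has invariant factors (1,1,1,1,1).

The boundary map ∂_2: C_2 → C_1 maps a triangle to the signed sum of its edges. For instance
  ∂ade = de − ae + ad,
  ∂bcf = cf − bf + bc.
The resulting 12×8 matrix has rank 7, and its Smith normal form has invariant factors (1,1,1,1,1,1,1).

Reading off H_k = ker ∂_k / im ∂_{k+1}:

  H_0: rank C_0 − rank ∂_1 = 6 − 5 = 1, and the invariant factors of ∂_1 are all 1, so H_0 ≅ Z.
  H_1: rank ker ∂_1 − rank ∂_2 = (12 − 5) − 7 = 0, and the invariant factors of ∂_2 are all 1, so H_1 ≅ 0.
  H_2: rank ker ∂_2 − rank ∂_3 = (8 − 7) − 0 = 1, and there is no ∂_3, so H_2 ≅ Z.

(K is a triangulation of the 2-sphere S^2.)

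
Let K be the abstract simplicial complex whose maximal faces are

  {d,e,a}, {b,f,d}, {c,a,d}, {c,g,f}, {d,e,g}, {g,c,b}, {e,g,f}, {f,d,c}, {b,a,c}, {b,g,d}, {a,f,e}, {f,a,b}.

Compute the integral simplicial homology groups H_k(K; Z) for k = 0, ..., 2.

We work with the vertex ordering a < b < c < d < e < f < g. The simplices of K, each written with vertices in increasing order, are:

  0-simplices (7): a, b, c, d, e, f, g
  1-simplices (18): ab, ac, ad, ae, af, bc, bd, bf, bg, cd, cf, cg, de, df, dg, ef, eg, fg
  2-simplices (12): abc, abf, acd, ade, aef, bcg, bdf, bdg, cdf, cfg, deg, efg

Hence C_0 ≅ Z^7, C_1 ≅ Z^18, C_2 ≅ Z^12.

Boundary ∂_1: C_1 → C_0 sends each edge [p,q] (with p < q) to q − p. For instance
  ∂cg = g − c.
The resulting 7×18 matrix has rank 6, and its Smith normal form has invariant factors (1,1,1,1,1,1).

The boundary map ∂_2: C_2 → C_1 acts by ∂[p,q,r] = [q,r] − [p,r] + [p,q]. For instance
  ∂cfg = fg − cg + cf,
  ∂efg = fg − eg + ef.
This gives a 18×12 integer matrix of rank 12; reducing to Smith normal form yields diagonal entries (1,1,1,1,1,1,1,1,1,1,1,2).

Computing H_k = (kernel of ∂_k) / (image of ∂_{k+1}):

  H_0: rank C_0 − rank ∂_1 = 7 − 6 = 1, and the invariant factors of ∂_1 are all 1, so H_0 = Z.
  H_1: rank ker ∂_1 − rank ∂_2 = (18 − 6) − 12 = 0, and ∂_2 has invariant factor 2 > 1, so H_1 = Z/2.
  H_2: rank ker ∂_2 − rank ∂_3 = (12 − 12) − 0 = 0, and there is no ∂_3, so H_2 = 0.

H_0 = Z,  H_1 = Z/2,  H_2 = 0.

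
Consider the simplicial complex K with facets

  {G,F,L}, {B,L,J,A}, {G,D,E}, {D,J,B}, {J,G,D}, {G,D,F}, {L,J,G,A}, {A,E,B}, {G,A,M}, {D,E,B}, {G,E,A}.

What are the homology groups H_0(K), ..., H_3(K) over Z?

K has 9 vertices, 21 edges, 16 triangles, 2 3-simplices.
rank ∂_0 = 0, rank ∂_1 = 8 ⇒ b_0 = 9 − 0 − 8 = 1; all invariant factors of ∂_1 are 1 so no torsion. So H_0 ≅ Z.
rank ∂_1 = 8, rank ∂_2 = 13 ⇒ b_1 = 21 − 8 − 13 = 0; all invariant factors of ∂_2 are 1 so no torsion. So H_1 ≅ 0.
rank ∂_2 = 13, rank ∂_3 = 2 ⇒ b_2 = 16 − 13 − 2 = 1; all invariant factors of ∂_3 are 1 so no torsion. So H_2 ≅ Z.
rank ∂_3 = 2, rank ∂_4 = 0 ⇒ b_3 = 2 − 2 − 0 = 0. So H_3 ≅ 0.

H_0 = Z,  H_1 = 0,  H_2 = Z,  H_3 = 0.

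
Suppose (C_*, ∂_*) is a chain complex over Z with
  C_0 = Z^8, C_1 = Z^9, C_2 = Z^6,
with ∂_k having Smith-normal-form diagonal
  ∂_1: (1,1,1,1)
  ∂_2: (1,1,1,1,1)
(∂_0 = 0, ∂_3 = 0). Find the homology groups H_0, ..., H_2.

H_0: b_0 = 8 − 0 − 4 = 4; torsion from ∂_1 factors > 1: none. So H_0 = Z^4.
H_1: b_1 = 9 − 4 − 5 = 0; torsion from ∂_2 factors > 1: none. So H_1 = 0.
H_2: b_2 = 6 − 5 − 0 = 1; torsion from ∂_3 factors > 1: none. So H_2 = Z.

H_0 = Z^4,  H_1 = 0,  H_2 = Z.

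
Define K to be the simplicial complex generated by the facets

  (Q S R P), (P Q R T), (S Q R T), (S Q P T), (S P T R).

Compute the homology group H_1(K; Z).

H_1 ≅ 0.

Fix the vertex order P < Q < R < S < T and write every simplex with vertices in increasing order. Then dim K = 3 and the simplices of K are:

  0-simplices (5): P, Q, R, S, T
  1-simplices (10): PQ, PR, PS, PT, QR, QS, QT, RS, RT, ST
  2-simplices (10): PQR, PQS, PQT, PRS, PRT, PST, QRS, QRT, QST, RST
  3-simplices (5): PQRS, PQRT, PQST, PRST, QRST

giving chain groups C_0 ≅ Z^5, C_1 ≅ Z^10, C_2 ≅ Z^10, C_3 ≅ Z^5.

∂_1: C_1 → C_0 sends each edge [p,q] (with p < q) to q − p. For instance
  ∂RS = S − R.
The resulting 5×10 matrix has rank 4, and its Smith normal form has invariant factors (1,1,1,1).

Boundary ∂_2: C_2 → C_1 maps a triangle to the signed sum of its edges. For instance
  ∂RST = ST − RT + RS,
  ∂PQT = QT − PT + PQ.
This gives a 10×10 integer matrix of rank 6; reducing to Smith normal form yields diagonal entries (1,1,1,1,1,1).

Boundary ∂_3: C_3 → C_2 sends each 3-simplex σ to the alternating sum Σ_i (−1)^i (σ with its i-th vertex removed). For instance
  ∂PQRS = QRS − PRS + PQS − PQR,
  ∂QRST = RST − QST + QRT − QRS.
As a 10×5 matrix over Z this has rank 4, with invariant factors (1,1,1,1).

Computing H_k = (kernel of ∂_k) / (image of ∂_{k+1}):

  H_1: rank ker ∂_1 − rank ∂_2 = (10 − 4) − 6 = 0, and the invariant factors of ∂_2 are all 1, so H_1 ≅ 0.

(K is a triangulation of the 3-sphere S^3.)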